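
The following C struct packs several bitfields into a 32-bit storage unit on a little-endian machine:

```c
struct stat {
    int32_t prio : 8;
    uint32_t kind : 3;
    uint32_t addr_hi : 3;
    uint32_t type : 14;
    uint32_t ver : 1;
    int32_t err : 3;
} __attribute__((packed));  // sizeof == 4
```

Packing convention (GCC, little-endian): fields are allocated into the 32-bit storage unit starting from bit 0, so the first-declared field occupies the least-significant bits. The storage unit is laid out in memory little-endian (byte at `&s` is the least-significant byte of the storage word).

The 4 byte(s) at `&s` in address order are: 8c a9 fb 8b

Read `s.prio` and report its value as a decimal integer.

[0]=0x8c [1]=0xa9 [2]=0xfb [3]=0x8b (little-endian) → word 0x8bfba98c
prio [0+:8] = (word>>0) & 0xff = 140  ←
kind [8+:3] = (word>>8) & 0x7 = 1
addr_hi [11+:3] = (word>>11) & 0x7 = 5
type [14+:14] = (word>>14) & 0x3fff = 12270
ver [28+:1] = (word>>28) & 0x1 = 0
err [29+:3] = (word>>29) & 0x7 = 4
prio signed 8b, MSB=1: 140 - 256 = -116

-116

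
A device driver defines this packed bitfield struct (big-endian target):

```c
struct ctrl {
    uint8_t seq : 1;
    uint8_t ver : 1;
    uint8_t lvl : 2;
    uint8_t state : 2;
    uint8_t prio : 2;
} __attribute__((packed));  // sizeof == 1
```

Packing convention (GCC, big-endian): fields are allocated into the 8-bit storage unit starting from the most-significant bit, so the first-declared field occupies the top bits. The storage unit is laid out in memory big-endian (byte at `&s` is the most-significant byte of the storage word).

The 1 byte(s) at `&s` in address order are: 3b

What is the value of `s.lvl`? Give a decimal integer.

3

[0]=0x3b (big-endian) → word 0x3b
seq:1 @ bit 7 → (0x3b>>7)&0x1 = 0x0
ver:1 @ bit 6 → (0x3b>>6)&0x1 = 0x0
lvl:2 @ bit 4 → (0x3b>>4)&0x3 = 0x3  ←
state:2 @ bit 2 → (0x3b>>2)&0x3 = 0x2
prio:2 @ bit 0 → (0x3b>>0)&0x3 = 0x3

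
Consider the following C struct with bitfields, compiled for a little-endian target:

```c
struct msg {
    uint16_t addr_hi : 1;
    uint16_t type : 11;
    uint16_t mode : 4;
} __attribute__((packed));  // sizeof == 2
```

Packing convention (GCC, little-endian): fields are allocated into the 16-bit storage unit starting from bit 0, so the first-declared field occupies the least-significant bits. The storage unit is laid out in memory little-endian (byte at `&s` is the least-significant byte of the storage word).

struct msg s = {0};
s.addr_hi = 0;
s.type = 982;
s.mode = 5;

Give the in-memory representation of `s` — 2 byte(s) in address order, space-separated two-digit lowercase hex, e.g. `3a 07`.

addr_hi (1b) val=0 bits=0x0 at bit 0: 0x0000
type (11b) val=982 bits=0x3d6 at bit 1: 0x07ac
mode (4b) val=5 bits=0x5 at bit 12: 0x57ac
word = 0x57ac → little-endian bytes:
  [0]=0xac  [1]=0x57

ac 57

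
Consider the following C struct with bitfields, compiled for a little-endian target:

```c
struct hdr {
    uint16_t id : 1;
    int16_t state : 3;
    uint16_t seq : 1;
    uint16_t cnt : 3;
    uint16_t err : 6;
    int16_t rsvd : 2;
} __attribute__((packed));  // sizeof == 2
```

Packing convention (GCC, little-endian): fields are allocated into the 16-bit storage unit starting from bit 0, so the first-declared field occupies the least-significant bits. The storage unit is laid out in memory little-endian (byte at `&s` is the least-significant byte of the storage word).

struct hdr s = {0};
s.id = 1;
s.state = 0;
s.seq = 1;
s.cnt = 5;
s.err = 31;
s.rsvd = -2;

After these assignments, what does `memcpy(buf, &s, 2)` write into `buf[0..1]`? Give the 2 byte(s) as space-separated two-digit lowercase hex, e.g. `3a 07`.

id (1b) val=1 bits=0x1 at bit 0: 0x0001
state (3b) val=0 bits=0x0 at bit 1: 0x0001
seq (1b) val=1 bits=0x1 at bit 4: 0x0011
cnt (3b) val=5 bits=0x5 at bit 5: 0x00b1
err (6b) val=31 bits=0x1f at bit 8: 0x1fb1
rsvd (2b) val=-2 bits=0x2 at bit 14: 0x9fb1
word = 0x9fb1 → little-endian bytes:
  [0]=0xb1  [1]=0x9f

b1 9f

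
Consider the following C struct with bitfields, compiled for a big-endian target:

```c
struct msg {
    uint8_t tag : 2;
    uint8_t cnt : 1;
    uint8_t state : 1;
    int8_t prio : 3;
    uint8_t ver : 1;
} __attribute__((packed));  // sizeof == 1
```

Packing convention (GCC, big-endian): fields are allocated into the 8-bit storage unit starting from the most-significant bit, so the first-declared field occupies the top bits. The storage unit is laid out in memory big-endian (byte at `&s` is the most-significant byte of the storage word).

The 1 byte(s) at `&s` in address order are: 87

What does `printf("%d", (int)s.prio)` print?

3

[0]=0x87 (big-endian) → word 0x87
tag [6+:2] = (word>>6) & 0x3 = 2
cnt [5+:1] = (word>>5) & 0x1 = 0
state [4+:1] = (word>>4) & 0x1 = 0
prio [1+:3] = (word>>1) & 0x7 = 3  ←
ver [0+:1] = (word>>0) & 0x1 = 1
prio signed 3b, MSB=0: value = 3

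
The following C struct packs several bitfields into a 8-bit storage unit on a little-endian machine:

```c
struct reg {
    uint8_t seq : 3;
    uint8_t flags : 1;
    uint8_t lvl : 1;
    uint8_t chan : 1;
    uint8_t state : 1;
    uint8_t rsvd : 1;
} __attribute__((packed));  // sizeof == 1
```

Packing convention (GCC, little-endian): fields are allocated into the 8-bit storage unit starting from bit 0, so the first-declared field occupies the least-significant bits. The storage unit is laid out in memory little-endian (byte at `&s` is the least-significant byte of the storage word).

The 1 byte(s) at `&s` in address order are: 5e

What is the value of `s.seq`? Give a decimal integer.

6

[0]=0x5e (little-endian) → word 0x5e
seq:3 @ bit 0 → (0x5e>>0)&0x7 = 0x6  ←
flags:1 @ bit 3 → (0x5e>>3)&0x1 = 0x1
lvl:1 @ bit 4 → (0x5e>>4)&0x1 = 0x1
chan:1 @ bit 5 → (0x5e>>5)&0x1 = 0x0
state:1 @ bit 6 → (0x5e>>6)&0x1 = 0x1
rsvd:1 @ bit 7 → (0x5e>>7)&0x1 = 0x0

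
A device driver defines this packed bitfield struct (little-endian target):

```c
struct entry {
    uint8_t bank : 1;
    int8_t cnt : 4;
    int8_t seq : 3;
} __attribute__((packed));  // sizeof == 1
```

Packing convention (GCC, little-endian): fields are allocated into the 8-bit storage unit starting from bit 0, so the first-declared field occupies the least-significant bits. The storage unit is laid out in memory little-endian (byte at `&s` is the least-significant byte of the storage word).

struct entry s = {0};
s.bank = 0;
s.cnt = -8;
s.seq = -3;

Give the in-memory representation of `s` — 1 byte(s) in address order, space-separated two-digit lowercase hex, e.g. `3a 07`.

b0

bank (1b) val=0 bits=0x0 at bit 0: 0x00
cnt (4b) val=-8 bits=0x8 at bit 1: 0x10
seq (3b) val=-3 bits=0x5 at bit 5: 0xb0
word = 0xb0 → little-endian bytes:
  [0]=0xb0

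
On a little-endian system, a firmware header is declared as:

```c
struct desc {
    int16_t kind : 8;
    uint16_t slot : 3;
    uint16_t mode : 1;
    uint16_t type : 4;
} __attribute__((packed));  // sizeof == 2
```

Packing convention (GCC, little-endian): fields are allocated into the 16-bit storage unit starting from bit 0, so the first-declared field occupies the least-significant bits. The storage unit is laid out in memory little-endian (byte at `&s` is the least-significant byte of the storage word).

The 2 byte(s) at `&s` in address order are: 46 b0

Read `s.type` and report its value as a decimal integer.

11

[0]=0x46 [1]=0xb0 (little-endian) → word 0xb046
kind [0+:8] = (word>>0) & 0xff = 70
slot [8+:3] = (word>>8) & 0x7 = 0
mode [11+:1] = (word>>11) & 0x1 = 0
type [12+:4] = (word>>12) & 0xf = 11  ←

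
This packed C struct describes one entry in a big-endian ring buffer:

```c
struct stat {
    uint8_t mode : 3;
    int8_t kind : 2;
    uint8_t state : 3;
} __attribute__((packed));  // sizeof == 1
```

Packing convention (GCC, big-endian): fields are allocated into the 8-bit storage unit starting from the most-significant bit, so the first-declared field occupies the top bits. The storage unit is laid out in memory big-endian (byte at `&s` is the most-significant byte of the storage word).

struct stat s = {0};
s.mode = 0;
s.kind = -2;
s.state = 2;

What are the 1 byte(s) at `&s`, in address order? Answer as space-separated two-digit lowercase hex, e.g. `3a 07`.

12

[5+:3] mode=0 & 0x7 = 0x0; word=0x00
[3+:2] kind=-2 & 0x3 = 0x2; word=0x10
[0+:3] state=2 & 0x7 = 0x2; word=0x12
word = 0x12 → big-endian bytes:
  [0]=0x12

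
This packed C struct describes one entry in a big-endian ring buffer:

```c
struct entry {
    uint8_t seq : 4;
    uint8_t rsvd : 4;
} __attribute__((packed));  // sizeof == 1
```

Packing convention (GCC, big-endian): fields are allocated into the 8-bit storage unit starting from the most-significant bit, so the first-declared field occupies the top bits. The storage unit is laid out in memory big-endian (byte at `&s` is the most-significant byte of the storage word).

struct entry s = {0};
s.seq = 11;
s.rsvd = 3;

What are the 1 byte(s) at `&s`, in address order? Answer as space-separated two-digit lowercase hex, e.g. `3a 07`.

seq:4 = 11 → 0xb << 4 → word 0xb0
rsvd:4 = 3 → 0x3 << 0 → word 0xb3
word = 0xb3 → big-endian bytes:
  [0]=0xb3

b3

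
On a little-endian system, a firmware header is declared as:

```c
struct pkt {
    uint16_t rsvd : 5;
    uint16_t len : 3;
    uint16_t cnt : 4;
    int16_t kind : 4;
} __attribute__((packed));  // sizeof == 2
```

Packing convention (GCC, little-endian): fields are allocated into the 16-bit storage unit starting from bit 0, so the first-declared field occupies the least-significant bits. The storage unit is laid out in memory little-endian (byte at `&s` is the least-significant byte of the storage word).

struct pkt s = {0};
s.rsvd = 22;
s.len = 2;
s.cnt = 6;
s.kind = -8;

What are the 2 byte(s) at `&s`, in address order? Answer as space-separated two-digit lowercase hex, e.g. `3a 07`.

[0+:5] rsvd=22 & 0x1f = 0x16; word=0x0016
[5+:3] len=2 & 0x7 = 0x2; word=0x0056
[8+:4] cnt=6 & 0xf = 0x6; word=0x0656
[12+:4] kind=-8 & 0xf = 0x8; word=0x8656
word = 0x8656 → little-endian bytes:
  [0]=0x56  [1]=0x86

56 86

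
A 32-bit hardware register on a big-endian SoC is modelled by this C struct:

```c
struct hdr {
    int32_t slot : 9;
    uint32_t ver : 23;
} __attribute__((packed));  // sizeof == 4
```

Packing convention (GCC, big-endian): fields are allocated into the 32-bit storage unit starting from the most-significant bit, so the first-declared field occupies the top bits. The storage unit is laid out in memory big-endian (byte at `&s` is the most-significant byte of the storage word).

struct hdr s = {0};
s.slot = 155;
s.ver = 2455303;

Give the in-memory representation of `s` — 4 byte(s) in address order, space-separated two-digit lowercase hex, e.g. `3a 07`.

4d a5 77 07

[23+:9] slot=155 & 0x1ff = 0x9b; word=0x4d800000
[0+:23] ver=2455303 & 0x7fffff = 0x257707; word=0x4da57707
word = 0x4da57707 → big-endian bytes:
  [0]=0x4d  [1]=0xa5  [2]=0x77  [3]=0x07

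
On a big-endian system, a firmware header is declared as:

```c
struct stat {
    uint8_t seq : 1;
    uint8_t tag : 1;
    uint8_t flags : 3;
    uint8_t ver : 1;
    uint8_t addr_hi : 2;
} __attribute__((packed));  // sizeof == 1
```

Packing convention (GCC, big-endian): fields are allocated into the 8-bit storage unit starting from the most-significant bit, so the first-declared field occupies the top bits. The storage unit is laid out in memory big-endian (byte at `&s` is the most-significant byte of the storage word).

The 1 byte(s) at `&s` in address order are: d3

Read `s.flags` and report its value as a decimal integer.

[0]=0xd3 (big-endian) → word 0xd3
seq [7+:1] = (word>>7) & 0x1 = 1
tag [6+:1] = (word>>6) & 0x1 = 1
flags [3+:3] = (word>>3) & 0x7 = 2  ←
ver [2+:1] = (word>>2) & 0x1 = 0
addr_hi [0+:2] = (word>>0) & 0x3 = 3

2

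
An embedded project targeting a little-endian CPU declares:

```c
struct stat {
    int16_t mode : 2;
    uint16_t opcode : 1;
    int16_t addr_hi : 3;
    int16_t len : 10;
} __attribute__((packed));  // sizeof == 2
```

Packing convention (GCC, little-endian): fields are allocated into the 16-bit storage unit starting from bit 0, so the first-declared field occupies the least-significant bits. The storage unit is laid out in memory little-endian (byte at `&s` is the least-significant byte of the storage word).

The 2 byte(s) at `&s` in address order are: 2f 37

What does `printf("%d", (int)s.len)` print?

[0]=0x2f [1]=0x37 (little-endian) → word 0x372f
mode:2 @ bit 0 → (0x372f>>0)&0x3 = 0x3
opcode:1 @ bit 2 → (0x372f>>2)&0x1 = 0x1
addr_hi:3 @ bit 3 → (0x372f>>3)&0x7 = 0x5
len:10 @ bit 6 → (0x372f>>6)&0x3ff = 0xdc  ←
len signed 10b, MSB=0: value = 220

220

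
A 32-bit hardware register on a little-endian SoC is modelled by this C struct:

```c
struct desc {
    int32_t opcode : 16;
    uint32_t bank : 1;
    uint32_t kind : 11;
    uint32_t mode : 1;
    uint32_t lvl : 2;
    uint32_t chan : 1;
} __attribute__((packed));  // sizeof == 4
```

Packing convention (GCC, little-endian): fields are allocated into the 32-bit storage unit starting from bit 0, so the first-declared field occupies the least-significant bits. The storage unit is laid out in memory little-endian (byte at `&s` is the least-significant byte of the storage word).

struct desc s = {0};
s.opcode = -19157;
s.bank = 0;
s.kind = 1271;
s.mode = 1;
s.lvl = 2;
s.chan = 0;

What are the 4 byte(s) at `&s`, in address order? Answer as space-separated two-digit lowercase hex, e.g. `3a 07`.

2b b5 ee 59

opcode:16 = -19157 → 0xb52b << 0 → word 0x0000b52b
bank:1 = 0 → 0x0 << 16 → word 0x0000b52b
kind:11 = 1271 → 0x4f7 << 17 → word 0x09eeb52b
mode:1 = 1 → 0x1 << 28 → word 0x19eeb52b
lvl:2 = 2 → 0x2 << 29 → word 0x59eeb52b
chan:1 = 0 → 0x0 << 31 → word 0x59eeb52b
word = 0x59eeb52b → little-endian bytes:
  [0]=0x2b  [1]=0xb5  [2]=0xee  [3]=0x59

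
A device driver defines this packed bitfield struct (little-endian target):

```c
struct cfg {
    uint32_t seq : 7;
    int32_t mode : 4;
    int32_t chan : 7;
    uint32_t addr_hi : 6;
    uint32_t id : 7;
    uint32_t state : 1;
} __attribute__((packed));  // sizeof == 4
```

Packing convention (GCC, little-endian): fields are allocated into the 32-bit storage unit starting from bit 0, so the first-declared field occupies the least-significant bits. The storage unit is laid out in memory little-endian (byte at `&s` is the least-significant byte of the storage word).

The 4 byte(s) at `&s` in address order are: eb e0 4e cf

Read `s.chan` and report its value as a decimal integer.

[0]=0xeb [1]=0xe0 [2]=0x4e [3]=0xcf (little-endian) → word 0xcf4ee0eb
seq [0+:7] = (word>>0) & 0x7f = 107
mode [7+:4] = (word>>7) & 0xf = 1
chan [11+:7] = (word>>11) & 0x7f = 92  ←
addr_hi [18+:6] = (word>>18) & 0x3f = 19
id [24+:7] = (word>>24) & 0x7f = 79
state [31+:1] = (word>>31) & 0x1 = 1
chan signed 7b, MSB=1: 92 - 128 = -36

-36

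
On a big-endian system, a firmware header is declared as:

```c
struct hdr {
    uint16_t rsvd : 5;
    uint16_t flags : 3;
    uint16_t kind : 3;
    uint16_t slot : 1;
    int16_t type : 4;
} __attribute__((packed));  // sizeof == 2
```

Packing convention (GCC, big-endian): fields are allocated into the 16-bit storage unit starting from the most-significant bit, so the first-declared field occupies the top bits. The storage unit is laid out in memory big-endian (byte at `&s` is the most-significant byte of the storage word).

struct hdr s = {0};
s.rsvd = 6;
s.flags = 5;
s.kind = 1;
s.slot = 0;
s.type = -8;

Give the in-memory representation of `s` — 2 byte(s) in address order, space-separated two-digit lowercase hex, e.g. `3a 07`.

rsvd (5b) val=6 bits=0x6 at bit 11: 0x3000
flags (3b) val=5 bits=0x5 at bit 8: 0x3500
kind (3b) val=1 bits=0x1 at bit 5: 0x3520
slot (1b) val=0 bits=0x0 at bit 4: 0x3520
type (4b) val=-8 bits=0x8 at bit 0: 0x3528
word = 0x3528 → big-endian bytes:
  [0]=0x35  [1]=0x28

35 28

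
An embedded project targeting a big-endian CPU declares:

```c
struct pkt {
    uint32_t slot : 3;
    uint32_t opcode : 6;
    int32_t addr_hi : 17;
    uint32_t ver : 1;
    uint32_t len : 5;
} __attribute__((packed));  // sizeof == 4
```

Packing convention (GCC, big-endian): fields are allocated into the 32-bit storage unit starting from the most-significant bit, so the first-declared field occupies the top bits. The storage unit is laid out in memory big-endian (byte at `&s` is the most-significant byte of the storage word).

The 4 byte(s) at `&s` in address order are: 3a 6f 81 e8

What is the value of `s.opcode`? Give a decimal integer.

52

[0]=0x3a [1]=0x6f [2]=0x81 [3]=0xe8 (big-endian) → word 0x3a6f81e8
slot [29+:3] = (word>>29) & 0x7 = 1
opcode [23+:6] = (word>>23) & 0x3f = 52  ←
addr_hi [6+:17] = (word>>6) & 0x1ffff = 114183
ver [5+:1] = (word>>5) & 0x1 = 1
len [0+:5] = (word>>0) & 0x1f = 8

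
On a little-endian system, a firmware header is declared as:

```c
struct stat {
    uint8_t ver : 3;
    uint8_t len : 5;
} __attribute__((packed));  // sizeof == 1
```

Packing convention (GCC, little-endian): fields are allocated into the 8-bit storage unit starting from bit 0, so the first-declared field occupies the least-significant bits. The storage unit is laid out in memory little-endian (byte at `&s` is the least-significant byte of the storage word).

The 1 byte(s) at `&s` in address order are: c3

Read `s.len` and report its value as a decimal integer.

[0]=0xc3 (little-endian) → word 0xc3
ver [0+:3] = (word>>0) & 0x7 = 3
len [3+:5] = (word>>3) & 0x1f = 24  ←

24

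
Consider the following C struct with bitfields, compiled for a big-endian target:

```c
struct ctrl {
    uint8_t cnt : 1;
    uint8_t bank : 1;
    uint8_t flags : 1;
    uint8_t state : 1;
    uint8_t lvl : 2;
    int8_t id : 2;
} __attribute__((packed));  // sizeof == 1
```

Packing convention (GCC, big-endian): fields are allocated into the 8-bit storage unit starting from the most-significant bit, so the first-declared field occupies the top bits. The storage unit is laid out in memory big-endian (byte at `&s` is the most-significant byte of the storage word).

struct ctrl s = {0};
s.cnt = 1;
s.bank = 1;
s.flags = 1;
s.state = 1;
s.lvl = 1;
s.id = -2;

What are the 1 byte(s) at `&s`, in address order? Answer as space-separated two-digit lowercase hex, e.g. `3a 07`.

cnt:1 = 1 → 0x1 << 7 → word 0x80
bank:1 = 1 → 0x1 << 6 → word 0xc0
flags:1 = 1 → 0x1 << 5 → word 0xe0
state:1 = 1 → 0x1 << 4 → word 0xf0
lvl:2 = 1 → 0x1 << 2 → word 0xf4
id:2 = -2 → 0x2 << 0 → word 0xf6
word = 0xf6 → big-endian bytes:
  [0]=0xf6

f6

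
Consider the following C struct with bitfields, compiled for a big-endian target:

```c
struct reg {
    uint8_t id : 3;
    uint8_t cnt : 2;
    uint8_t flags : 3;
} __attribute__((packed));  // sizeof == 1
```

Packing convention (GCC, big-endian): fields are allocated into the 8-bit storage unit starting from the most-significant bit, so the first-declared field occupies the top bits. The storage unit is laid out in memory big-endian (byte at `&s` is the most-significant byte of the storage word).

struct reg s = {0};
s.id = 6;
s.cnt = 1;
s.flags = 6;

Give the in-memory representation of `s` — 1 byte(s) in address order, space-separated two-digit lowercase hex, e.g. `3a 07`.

id:3 = 6 → 0x6 << 5 → word 0xc0
cnt:2 = 1 → 0x1 << 3 → word 0xc8
flags:3 = 6 → 0x6 << 0 → word 0xce
word = 0xce → big-endian bytes:
  [0]=0xce

ce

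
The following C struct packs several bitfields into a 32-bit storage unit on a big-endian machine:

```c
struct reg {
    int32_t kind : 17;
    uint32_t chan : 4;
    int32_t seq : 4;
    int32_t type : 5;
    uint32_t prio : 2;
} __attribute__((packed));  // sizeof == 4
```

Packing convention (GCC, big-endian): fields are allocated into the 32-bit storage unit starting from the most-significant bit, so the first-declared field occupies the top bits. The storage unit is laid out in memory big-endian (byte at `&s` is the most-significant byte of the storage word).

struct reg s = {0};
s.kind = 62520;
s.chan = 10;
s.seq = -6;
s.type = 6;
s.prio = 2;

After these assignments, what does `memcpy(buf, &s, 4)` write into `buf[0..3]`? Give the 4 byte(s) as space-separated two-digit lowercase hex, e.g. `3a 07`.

[15+:17] kind=62520 & 0x1ffff = 0xf438; word=0x7a1c0000
[11+:4] chan=10 & 0xf = 0xa; word=0x7a1c5000
[7+:4] seq=-6 & 0xf = 0xa; word=0x7a1c5500
[2+:5] type=6 & 0x1f = 0x6; word=0x7a1c5518
[0+:2] prio=2 & 0x3 = 0x2; word=0x7a1c551a
word = 0x7a1c551a → big-endian bytes:
  [0]=0x7a  [1]=0x1c  [2]=0x55  [3]=0x1a

7a 1c 55 1a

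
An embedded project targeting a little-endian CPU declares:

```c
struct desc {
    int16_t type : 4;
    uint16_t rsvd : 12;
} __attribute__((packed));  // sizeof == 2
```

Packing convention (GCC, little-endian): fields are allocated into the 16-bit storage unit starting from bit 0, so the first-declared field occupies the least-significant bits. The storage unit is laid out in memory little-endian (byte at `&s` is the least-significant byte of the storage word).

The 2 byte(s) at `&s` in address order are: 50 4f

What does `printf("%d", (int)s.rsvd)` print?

[0]=0x50 [1]=0x4f (little-endian) → word 0x4f50
type:4 @ bit 0 → (0x4f50>>0)&0xf = 0x0
rsvd:12 @ bit 4 → (0x4f50>>4)&0xfff = 0x4f5  ←

1269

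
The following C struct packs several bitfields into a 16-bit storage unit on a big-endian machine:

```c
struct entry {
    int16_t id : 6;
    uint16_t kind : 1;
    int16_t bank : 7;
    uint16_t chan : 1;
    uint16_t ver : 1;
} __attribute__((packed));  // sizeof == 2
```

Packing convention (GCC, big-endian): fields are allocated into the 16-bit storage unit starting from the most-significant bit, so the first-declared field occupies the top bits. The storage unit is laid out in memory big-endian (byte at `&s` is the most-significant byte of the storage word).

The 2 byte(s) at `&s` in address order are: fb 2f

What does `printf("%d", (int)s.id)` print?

-2

[0]=0xfb [1]=0x2f (big-endian) → word 0xfb2f
id [10+:6] = (word>>10) & 0x3f = 62  ←
kind [9+:1] = (word>>9) & 0x1 = 1
bank [2+:7] = (word>>2) & 0x7f = 75
chan [1+:1] = (word>>1) & 0x1 = 1
ver [0+:1] = (word>>0) & 0x1 = 1
id signed 6b, MSB=1: 62 - 64 = -2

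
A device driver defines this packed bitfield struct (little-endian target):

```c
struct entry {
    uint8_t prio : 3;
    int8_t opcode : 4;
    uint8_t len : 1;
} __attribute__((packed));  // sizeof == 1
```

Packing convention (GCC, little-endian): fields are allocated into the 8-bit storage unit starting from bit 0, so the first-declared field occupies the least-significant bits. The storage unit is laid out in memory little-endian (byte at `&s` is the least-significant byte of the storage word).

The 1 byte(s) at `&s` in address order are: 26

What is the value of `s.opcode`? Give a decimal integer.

[0]=0x26 (little-endian) → word 0x26
prio:3 @ bit 0 → (0x26>>0)&0x7 = 0x6
opcode:4 @ bit 3 → (0x26>>3)&0xf = 0x4  ←
len:1 @ bit 7 → (0x26>>7)&0x1 = 0x0
opcode signed 4b, MSB=0: value = 4

4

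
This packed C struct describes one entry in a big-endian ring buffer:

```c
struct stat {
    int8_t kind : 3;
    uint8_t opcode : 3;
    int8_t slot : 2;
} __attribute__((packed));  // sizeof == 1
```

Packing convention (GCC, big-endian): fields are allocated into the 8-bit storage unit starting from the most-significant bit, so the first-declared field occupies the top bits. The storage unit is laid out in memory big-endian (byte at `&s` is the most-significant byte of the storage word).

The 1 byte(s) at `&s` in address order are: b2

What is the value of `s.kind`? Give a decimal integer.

[0]=0xb2 (big-endian) → word 0xb2
kind [5+:3] = (word>>5) & 0x7 = 5  ←
opcode [2+:3] = (word>>2) & 0x7 = 4
slot [0+:2] = (word>>0) & 0x3 = 2
kind signed 3b, MSB=1: 5 - 8 = -3

-3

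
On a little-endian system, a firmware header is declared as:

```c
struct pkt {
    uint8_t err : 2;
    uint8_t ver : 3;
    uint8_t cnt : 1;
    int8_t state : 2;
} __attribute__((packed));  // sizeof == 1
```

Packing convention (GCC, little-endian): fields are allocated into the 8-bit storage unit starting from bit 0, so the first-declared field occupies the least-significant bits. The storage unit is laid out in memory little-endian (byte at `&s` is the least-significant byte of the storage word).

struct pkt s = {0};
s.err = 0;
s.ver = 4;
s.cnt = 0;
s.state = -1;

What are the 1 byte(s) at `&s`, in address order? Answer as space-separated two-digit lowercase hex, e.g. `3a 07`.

err:2 = 0 → 0x0 << 0 → word 0x00
ver:3 = 4 → 0x4 << 2 → word 0x10
cnt:1 = 0 → 0x0 << 5 → word 0x10
state:2 = -1 → 0x3 << 6 → word 0xd0
word = 0xd0 → little-endian bytes:
  [0]=0xd0

d0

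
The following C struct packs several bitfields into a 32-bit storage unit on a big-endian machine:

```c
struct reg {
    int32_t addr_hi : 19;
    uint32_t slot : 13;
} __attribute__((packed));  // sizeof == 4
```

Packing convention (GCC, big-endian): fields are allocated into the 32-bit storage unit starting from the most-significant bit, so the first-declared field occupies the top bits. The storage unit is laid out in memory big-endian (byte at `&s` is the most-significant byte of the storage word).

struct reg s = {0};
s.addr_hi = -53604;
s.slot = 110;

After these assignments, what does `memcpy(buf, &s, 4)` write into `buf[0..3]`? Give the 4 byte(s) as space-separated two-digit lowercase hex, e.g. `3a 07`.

[13+:19] addr_hi=-53604 & 0x7ffff = 0x72e9c; word=0xe5d38000
[0+:13] slot=110 & 0x1fff = 0x6e; word=0xe5d3806e
word = 0xe5d3806e → big-endian bytes:
  [0]=0xe5  [1]=0xd3  [2]=0x80  [3]=0x6e

e5 d3 80 6e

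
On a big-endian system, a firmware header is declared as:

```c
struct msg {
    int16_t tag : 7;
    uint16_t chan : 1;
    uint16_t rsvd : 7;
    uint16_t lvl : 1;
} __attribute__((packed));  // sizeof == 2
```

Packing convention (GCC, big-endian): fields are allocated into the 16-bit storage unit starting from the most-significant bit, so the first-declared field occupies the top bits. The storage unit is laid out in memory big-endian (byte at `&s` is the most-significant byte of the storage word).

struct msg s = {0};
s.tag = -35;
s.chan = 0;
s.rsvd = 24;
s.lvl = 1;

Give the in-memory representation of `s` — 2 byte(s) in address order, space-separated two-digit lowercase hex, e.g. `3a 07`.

tag (7b) val=-35 bits=0x5d at bit 9: 0xba00
chan (1b) val=0 bits=0x0 at bit 8: 0xba00
rsvd (7b) val=24 bits=0x18 at bit 1: 0xba30
lvl (1b) val=1 bits=0x1 at bit 0: 0xba31
word = 0xba31 → big-endian bytes:
  [0]=0xba  [1]=0x31

ba 31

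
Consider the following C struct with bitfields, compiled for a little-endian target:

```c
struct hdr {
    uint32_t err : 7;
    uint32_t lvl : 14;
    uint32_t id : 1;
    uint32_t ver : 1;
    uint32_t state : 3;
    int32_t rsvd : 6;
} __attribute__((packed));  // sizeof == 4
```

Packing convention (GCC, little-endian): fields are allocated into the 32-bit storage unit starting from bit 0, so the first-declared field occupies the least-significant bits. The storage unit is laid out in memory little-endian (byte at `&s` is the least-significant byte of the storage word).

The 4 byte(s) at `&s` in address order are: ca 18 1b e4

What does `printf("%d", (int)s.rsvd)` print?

[0]=0xca [1]=0x18 [2]=0x1b [3]=0xe4 (little-endian) → word 0xe41b18ca
err:7 @ bit 0 → (0xe41b18ca>>0)&0x7f = 0x4a
lvl:14 @ bit 7 → (0xe41b18ca>>7)&0x3fff = 0x3631
id:1 @ bit 21 → (0xe41b18ca>>21)&0x1 = 0x0
ver:1 @ bit 22 → (0xe41b18ca>>22)&0x1 = 0x0
state:3 @ bit 23 → (0xe41b18ca>>23)&0x7 = 0x0
rsvd:6 @ bit 26 → (0xe41b18ca>>26)&0x3f = 0x39  ←
rsvd signed 6b, MSB=1: 57 - 64 = -7

-7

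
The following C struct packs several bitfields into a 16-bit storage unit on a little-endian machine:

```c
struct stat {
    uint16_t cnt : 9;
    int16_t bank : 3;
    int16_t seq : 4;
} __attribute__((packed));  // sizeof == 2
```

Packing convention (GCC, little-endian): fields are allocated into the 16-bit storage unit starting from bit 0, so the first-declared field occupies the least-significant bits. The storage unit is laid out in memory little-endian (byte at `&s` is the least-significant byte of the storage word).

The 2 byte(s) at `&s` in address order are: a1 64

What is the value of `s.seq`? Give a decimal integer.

6

[0]=0xa1 [1]=0x64 (little-endian) → word 0x64a1
cnt [0+:9] = (word>>0) & 0x1ff = 161
bank [9+:3] = (word>>9) & 0x7 = 2
seq [12+:4] = (word>>12) & 0xf = 6  ←
seq signed 4b, MSB=0: value = 6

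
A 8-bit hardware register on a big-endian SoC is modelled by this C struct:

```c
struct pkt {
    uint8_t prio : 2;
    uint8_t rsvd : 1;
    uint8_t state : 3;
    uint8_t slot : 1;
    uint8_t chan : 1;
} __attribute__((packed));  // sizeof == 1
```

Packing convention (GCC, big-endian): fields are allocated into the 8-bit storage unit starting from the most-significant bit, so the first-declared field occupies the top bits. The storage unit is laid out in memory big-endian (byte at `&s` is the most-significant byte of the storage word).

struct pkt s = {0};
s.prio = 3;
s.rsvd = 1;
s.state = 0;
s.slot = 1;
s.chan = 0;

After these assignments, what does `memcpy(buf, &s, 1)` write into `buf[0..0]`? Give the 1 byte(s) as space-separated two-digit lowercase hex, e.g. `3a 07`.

e2

[6+:2] prio=3 & 0x3 = 0x3; word=0xc0
[5+:1] rsvd=1 & 0x1 = 0x1; word=0xe0
[2+:3] state=0 & 0x7 = 0x0; word=0xe0
[1+:1] slot=1 & 0x1 = 0x1; word=0xe2
[0+:1] chan=0 & 0x1 = 0x0; word=0xe2
word = 0xe2 → big-endian bytes:
  [0]=0xe2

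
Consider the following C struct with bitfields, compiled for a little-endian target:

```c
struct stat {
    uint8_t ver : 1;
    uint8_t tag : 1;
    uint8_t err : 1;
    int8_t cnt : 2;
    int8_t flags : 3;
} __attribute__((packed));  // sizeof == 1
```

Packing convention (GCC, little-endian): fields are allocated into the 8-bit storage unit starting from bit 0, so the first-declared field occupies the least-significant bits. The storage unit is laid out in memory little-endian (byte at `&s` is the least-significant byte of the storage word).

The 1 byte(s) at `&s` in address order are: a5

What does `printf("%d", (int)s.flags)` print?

-3

[0]=0xa5 (little-endian) → word 0xa5
ver:1 @ bit 0 → (0xa5>>0)&0x1 = 0x1
tag:1 @ bit 1 → (0xa5>>1)&0x1 = 0x0
err:1 @ bit 2 → (0xa5>>2)&0x1 = 0x1
cnt:2 @ bit 3 → (0xa5>>3)&0x3 = 0x0
flags:3 @ bit 5 → (0xa5>>5)&0x7 = 0x5  ←
flags signed 3b, MSB=1: 5 - 8 = -3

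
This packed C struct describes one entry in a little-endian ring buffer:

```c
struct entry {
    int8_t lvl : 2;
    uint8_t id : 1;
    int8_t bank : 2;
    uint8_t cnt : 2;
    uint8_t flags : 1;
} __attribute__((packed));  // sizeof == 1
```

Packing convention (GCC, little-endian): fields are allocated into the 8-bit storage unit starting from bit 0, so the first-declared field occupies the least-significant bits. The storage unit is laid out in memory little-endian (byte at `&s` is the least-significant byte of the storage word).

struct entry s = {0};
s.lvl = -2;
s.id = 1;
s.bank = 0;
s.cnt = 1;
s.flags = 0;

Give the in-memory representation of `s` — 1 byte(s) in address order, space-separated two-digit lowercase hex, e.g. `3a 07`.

26

[0+:2] lvl=-2 & 0x3 = 0x2; word=0x02
[2+:1] id=1 & 0x1 = 0x1; word=0x06
[3+:2] bank=0 & 0x3 = 0x0; word=0x06
[5+:2] cnt=1 & 0x3 = 0x1; word=0x26
[7+:1] flags=0 & 0x1 = 0x0; word=0x26
word = 0x26 → little-endian bytes:
  [0]=0x26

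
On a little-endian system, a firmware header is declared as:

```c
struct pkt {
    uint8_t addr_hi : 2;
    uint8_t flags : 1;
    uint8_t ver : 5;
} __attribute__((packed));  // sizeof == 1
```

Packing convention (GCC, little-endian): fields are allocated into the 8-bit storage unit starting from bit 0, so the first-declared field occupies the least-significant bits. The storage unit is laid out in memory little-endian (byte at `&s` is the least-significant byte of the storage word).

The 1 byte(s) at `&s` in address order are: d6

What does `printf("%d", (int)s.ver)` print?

[0]=0xd6 (little-endian) → word 0xd6
addr_hi:2 @ bit 0 → (0xd6>>0)&0x3 = 0x2
flags:1 @ bit 2 → (0xd6>>2)&0x1 = 0x1
ver:5 @ bit 3 → (0xd6>>3)&0x1f = 0x1a  ←

26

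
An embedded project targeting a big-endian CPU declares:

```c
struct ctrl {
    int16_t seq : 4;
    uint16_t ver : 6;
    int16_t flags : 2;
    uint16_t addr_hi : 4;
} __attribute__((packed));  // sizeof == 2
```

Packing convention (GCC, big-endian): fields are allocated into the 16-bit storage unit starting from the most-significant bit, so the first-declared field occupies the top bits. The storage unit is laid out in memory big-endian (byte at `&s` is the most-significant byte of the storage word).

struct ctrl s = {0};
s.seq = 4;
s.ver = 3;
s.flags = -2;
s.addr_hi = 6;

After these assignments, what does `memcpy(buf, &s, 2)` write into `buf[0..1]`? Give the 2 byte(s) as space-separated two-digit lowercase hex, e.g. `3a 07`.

40 e6

[12+:4] seq=4 & 0xf = 0x4; word=0x4000
[6+:6] ver=3 & 0x3f = 0x3; word=0x40c0
[4+:2] flags=-2 & 0x3 = 0x2; word=0x40e0
[0+:4] addr_hi=6 & 0xf = 0x6; word=0x40e6
word = 0x40e6 → big-endian bytes:
  [0]=0x40  [1]=0xe6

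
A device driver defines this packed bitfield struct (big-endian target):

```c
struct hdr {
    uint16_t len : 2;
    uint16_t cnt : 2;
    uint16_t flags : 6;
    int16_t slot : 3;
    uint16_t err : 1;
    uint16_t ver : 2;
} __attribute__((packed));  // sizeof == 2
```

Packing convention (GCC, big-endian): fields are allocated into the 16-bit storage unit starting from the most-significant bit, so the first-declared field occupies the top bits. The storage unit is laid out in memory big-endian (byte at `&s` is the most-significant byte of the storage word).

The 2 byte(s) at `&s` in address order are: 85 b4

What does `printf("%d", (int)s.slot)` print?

[0]=0x85 [1]=0xb4 (big-endian) → word 0x85b4
len:2 @ bit 14 → (0x85b4>>14)&0x3 = 0x2
cnt:2 @ bit 12 → (0x85b4>>12)&0x3 = 0x0
flags:6 @ bit 6 → (0x85b4>>6)&0x3f = 0x16
slot:3 @ bit 3 → (0x85b4>>3)&0x7 = 0x6  ←
err:1 @ bit 2 → (0x85b4>>2)&0x1 = 0x1
ver:2 @ bit 0 → (0x85b4>>0)&0x3 = 0x0
slot signed 3b, MSB=1: 6 - 8 = -2

-2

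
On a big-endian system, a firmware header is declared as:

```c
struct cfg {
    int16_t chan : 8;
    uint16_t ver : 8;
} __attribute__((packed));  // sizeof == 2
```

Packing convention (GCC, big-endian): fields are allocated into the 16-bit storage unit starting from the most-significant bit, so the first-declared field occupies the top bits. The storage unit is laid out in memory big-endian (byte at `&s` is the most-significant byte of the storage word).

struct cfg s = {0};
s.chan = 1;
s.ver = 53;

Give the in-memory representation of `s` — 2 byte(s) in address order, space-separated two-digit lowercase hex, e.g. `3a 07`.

01 35

chan:8 = 1 → 0x1 << 8 → word 0x0100
ver:8 = 53 → 0x35 << 0 → word 0x0135
word = 0x0135 → big-endian bytes:
  [0]=0x01  [1]=0x35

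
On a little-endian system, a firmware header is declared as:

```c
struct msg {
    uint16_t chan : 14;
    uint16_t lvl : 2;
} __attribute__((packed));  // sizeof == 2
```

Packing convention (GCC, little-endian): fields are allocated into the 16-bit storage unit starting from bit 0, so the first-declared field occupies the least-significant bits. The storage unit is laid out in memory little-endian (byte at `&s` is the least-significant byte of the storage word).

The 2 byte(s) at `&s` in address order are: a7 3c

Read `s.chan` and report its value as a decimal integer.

15527

[0]=0xa7 [1]=0x3c (little-endian) → word 0x3ca7
chan [0+:14] = (word>>0) & 0x3fff = 15527  ←
lvl [14+:2] = (word>>14) & 0x3 = 0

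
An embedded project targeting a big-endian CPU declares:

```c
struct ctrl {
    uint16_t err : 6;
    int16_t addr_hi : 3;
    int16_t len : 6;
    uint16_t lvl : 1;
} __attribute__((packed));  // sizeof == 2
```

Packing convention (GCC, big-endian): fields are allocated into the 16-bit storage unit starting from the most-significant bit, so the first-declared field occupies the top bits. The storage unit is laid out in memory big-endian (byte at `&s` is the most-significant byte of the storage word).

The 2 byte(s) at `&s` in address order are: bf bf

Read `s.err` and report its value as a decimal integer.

47

[0]=0xbf [1]=0xbf (big-endian) → word 0xbfbf
err:6 @ bit 10 → (0xbfbf>>10)&0x3f = 0x2f  ←
addr_hi:3 @ bit 7 → (0xbfbf>>7)&0x7 = 0x7
len:6 @ bit 1 → (0xbfbf>>1)&0x3f = 0x1f
lvl:1 @ bit 0 → (0xbfbf>>0)&0x1 = 0x1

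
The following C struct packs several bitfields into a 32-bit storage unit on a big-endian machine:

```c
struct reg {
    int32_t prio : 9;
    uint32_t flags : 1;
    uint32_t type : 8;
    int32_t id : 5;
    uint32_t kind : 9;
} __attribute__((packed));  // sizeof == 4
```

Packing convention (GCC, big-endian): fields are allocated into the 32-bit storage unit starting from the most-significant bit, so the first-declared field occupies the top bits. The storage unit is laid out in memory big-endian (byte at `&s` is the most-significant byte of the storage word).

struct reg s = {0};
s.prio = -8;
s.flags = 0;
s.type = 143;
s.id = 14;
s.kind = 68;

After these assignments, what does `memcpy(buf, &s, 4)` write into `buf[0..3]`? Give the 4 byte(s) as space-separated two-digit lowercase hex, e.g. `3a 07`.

[23+:9] prio=-8 & 0x1ff = 0x1f8; word=0xfc000000
[22+:1] flags=0 & 0x1 = 0x0; word=0xfc000000
[14+:8] type=143 & 0xff = 0x8f; word=0xfc23c000
[9+:5] id=14 & 0x1f = 0xe; word=0xfc23dc00
[0+:9] kind=68 & 0x1ff = 0x44; word=0xfc23dc44
word = 0xfc23dc44 → big-endian bytes:
  [0]=0xfc  [1]=0x23  [2]=0xdc  [3]=0x44

fc 23 dc 44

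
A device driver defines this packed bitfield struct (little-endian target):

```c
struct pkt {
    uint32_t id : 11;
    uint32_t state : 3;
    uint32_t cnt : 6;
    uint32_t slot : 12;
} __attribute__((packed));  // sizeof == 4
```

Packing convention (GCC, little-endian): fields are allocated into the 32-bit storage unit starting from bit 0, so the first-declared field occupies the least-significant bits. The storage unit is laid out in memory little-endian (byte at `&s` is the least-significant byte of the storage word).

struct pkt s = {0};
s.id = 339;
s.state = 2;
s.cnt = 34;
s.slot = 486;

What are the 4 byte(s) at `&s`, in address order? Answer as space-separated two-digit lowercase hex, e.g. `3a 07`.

53 91 68 1e

id:11 = 339 → 0x153 << 0 → word 0x00000153
state:3 = 2 → 0x2 << 11 → word 0x00001153
cnt:6 = 34 → 0x22 << 14 → word 0x00089153
slot:12 = 486 → 0x1e6 << 20 → word 0x1e689153
word = 0x1e689153 → little-endian bytes:
  [0]=0x53  [1]=0x91  [2]=0x68  [3]=0x1e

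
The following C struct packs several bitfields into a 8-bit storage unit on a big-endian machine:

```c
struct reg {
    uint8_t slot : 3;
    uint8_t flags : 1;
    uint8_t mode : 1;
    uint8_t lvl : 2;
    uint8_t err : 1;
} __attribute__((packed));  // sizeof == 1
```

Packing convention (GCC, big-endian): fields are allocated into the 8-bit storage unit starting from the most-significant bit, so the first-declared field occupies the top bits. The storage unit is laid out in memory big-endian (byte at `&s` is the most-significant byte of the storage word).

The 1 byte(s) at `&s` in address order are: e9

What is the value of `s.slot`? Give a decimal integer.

7

[0]=0xe9 (big-endian) → word 0xe9
slot:3 @ bit 5 → (0xe9>>5)&0x7 = 0x7  ←
flags:1 @ bit 4 → (0xe9>>4)&0x1 = 0x0
mode:1 @ bit 3 → (0xe9>>3)&0x1 = 0x1
lvl:2 @ bit 1 → (0xe9>>1)&0x3 = 0x0
err:1 @ bit 0 → (0xe9>>0)&0x1 = 0x1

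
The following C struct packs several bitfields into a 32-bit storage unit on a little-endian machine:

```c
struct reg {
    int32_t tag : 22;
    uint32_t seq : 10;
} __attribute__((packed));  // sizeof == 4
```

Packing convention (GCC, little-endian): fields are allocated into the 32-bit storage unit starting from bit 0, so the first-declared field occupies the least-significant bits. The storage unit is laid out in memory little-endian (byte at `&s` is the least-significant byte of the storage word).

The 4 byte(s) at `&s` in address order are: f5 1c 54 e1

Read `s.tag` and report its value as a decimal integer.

1318133

[0]=0xf5 [1]=0x1c [2]=0x54 [3]=0xe1 (little-endian) → word 0xe1541cf5
tag:22 @ bit 0 → (0xe1541cf5>>0)&0x3fffff = 0x141cf5  ←
seq:10 @ bit 22 → (0xe1541cf5>>22)&0x3ff = 0x385
tag signed 22b, MSB=0: value = 1318133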